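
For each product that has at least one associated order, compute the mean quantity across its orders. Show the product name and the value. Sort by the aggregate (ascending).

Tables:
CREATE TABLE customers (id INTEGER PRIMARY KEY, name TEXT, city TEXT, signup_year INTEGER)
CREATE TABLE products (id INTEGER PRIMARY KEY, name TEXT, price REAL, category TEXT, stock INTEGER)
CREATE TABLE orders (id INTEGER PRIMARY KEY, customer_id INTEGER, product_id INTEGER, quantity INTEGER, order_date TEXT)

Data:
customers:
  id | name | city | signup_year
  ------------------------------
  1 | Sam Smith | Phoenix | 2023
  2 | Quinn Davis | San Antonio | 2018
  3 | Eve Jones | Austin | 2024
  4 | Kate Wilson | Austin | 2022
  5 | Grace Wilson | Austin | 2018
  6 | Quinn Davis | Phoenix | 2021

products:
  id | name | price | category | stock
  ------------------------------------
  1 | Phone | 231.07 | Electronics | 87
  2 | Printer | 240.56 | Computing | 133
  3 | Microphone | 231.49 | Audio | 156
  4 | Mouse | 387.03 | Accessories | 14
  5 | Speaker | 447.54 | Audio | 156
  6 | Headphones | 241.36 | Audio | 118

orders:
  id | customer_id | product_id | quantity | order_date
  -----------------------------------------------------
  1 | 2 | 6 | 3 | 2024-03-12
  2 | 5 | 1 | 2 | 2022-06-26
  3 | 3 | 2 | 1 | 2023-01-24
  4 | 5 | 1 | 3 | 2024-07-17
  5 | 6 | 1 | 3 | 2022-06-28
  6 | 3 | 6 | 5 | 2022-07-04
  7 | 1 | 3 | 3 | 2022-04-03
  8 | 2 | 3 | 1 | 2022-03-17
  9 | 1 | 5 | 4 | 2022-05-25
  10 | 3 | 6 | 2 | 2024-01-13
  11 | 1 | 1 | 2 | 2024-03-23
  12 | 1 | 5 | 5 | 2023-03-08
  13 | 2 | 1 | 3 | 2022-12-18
SELECT p.name, AVG(c.quantity) AS avg_quantity FROM orders c JOIN products p ON c.product_id = p.id GROUP BY p.id, p.name ORDER BY avg_quantity ASC

Execution result:
name | avg_quantity
Printer | 1.00
Microphone | 2.00
Phone | 2.60
Headphones | 3.33
Speaker | 4.50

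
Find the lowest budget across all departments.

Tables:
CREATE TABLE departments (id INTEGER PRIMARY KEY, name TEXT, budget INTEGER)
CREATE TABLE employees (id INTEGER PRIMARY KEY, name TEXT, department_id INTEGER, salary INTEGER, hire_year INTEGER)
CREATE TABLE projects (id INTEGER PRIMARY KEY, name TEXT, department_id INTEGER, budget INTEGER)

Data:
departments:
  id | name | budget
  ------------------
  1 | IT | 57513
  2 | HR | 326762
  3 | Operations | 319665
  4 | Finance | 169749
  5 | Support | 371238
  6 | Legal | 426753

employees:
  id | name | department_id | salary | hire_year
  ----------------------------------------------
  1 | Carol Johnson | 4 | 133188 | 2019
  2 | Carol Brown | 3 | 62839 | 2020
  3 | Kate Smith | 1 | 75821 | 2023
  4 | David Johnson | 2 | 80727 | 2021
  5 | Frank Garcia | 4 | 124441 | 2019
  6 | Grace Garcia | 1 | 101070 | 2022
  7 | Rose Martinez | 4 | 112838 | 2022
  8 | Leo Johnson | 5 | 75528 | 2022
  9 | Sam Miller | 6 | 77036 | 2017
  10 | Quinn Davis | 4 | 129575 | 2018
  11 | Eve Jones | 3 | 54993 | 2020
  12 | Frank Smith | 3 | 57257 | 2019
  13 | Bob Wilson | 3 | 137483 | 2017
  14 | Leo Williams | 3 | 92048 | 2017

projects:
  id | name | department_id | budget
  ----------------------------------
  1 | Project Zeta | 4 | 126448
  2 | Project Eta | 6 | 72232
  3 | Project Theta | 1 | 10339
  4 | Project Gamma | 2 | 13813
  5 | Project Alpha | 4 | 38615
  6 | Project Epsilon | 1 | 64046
SELECT MIN(budget) FROM departments

Execution result:
57513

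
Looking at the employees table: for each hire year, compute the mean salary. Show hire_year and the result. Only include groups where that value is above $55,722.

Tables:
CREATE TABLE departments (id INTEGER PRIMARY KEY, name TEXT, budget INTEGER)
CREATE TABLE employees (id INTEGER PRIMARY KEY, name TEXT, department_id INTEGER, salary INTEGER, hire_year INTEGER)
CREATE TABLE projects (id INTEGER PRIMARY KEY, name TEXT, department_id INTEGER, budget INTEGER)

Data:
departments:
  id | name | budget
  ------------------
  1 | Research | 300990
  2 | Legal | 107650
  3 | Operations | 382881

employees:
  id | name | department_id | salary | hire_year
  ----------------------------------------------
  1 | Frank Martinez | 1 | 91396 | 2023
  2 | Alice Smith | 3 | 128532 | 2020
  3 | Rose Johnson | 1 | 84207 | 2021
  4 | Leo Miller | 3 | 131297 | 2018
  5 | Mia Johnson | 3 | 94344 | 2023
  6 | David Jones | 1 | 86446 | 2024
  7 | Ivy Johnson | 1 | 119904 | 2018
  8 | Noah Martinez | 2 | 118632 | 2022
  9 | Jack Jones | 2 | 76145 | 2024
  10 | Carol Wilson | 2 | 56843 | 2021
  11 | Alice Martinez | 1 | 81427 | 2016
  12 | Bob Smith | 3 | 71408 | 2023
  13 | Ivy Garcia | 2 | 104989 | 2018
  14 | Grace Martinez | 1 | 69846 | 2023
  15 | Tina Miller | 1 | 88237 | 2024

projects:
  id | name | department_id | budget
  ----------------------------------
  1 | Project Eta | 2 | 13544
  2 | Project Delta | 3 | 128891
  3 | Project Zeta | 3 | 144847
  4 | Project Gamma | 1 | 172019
SELECT hire_year, AVG(salary) AS avg_salary FROM employees GROUP BY hire_year HAVING AVG(salary) > 55722

Execution result:
hire_year | avg_salary
2016 | 81427.00
2018 | 118730.00
2020 | 128532.00
2021 | 70525.00
2022 | 118632.00
2023 | 81748.50
2024 | 83609.33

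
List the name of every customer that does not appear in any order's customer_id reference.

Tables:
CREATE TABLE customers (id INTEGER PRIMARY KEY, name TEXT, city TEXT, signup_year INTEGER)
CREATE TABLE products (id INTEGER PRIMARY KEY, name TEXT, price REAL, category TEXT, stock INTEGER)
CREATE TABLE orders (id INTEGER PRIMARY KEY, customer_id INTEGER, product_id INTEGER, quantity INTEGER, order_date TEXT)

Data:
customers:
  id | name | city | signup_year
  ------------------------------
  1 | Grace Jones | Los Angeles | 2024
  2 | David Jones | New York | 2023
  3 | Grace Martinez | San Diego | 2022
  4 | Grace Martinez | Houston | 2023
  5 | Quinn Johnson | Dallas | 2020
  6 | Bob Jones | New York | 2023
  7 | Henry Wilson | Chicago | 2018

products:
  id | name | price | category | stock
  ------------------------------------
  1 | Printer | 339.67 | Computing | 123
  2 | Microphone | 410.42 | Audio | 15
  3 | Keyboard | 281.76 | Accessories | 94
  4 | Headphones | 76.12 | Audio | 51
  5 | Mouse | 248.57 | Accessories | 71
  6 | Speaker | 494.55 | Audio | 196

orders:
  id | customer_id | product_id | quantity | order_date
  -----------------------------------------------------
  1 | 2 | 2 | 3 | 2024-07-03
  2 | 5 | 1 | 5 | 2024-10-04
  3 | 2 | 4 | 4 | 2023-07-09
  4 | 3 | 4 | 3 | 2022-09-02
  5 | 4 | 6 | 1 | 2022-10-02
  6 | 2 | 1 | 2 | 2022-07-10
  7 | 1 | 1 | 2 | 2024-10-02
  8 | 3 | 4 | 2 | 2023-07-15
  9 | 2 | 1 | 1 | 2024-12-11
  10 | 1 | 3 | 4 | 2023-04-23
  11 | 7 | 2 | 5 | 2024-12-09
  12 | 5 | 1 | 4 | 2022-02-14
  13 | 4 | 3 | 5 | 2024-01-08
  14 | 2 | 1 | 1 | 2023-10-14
SELECT p.name FROM customers p LEFT JOIN orders c ON c.customer_id = p.id WHERE c.id IS NULL

Execution result:
Bob Jones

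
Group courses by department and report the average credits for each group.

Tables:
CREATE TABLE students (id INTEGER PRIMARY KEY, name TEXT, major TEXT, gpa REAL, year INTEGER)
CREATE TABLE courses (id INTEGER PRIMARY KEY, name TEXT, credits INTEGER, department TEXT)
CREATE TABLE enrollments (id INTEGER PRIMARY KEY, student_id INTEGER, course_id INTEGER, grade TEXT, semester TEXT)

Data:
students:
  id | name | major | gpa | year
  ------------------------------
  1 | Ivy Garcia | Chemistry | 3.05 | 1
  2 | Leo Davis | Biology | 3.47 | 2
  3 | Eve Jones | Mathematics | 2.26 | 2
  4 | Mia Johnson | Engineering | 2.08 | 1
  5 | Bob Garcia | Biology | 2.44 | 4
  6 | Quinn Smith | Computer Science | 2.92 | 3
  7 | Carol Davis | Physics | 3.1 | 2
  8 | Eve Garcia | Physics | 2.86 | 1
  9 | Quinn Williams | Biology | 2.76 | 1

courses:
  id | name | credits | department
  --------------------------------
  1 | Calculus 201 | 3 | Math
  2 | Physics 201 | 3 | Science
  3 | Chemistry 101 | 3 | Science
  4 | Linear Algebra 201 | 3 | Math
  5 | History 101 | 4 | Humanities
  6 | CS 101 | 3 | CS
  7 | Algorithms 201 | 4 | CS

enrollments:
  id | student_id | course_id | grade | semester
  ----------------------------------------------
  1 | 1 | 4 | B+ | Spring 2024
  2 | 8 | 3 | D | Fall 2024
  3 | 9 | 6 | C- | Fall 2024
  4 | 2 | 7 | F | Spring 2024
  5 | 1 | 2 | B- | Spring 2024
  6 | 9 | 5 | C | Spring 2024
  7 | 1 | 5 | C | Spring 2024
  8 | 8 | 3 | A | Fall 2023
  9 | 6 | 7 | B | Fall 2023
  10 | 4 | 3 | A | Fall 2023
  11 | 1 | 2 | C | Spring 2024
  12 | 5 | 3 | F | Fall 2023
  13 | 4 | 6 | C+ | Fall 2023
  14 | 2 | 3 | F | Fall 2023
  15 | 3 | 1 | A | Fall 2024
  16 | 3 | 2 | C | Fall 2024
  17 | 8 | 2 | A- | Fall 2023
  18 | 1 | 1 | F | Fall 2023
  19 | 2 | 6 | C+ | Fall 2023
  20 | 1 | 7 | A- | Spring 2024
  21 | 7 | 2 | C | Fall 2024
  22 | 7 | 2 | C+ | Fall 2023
SELECT department, AVG(credits) AS avg_credits FROM courses GROUP BY department

Execution result:
department | avg_credits
CS | 3.50
Humanities | 4.00
Math | 3.00
Science | 3.00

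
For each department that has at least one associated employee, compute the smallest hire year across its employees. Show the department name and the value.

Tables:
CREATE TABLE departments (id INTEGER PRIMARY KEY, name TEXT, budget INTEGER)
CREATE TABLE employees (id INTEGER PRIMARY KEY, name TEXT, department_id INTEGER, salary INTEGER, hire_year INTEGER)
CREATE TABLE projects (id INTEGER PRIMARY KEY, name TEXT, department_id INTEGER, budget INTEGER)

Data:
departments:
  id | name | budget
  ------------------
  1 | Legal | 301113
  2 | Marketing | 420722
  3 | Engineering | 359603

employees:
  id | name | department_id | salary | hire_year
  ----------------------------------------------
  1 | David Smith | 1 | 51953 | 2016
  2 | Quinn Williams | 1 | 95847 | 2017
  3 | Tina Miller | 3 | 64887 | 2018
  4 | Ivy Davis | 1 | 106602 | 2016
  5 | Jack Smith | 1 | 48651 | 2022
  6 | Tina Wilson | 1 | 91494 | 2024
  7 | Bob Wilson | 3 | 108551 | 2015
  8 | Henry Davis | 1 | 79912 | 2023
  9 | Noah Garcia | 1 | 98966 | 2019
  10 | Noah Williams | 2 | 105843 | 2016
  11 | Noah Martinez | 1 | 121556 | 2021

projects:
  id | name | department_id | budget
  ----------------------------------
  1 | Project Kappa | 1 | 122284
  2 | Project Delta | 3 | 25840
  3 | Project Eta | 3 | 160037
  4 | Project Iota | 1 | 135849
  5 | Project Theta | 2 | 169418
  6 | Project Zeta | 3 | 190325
SELECT p.name, MIN(c.hire_year) AS min_hire_year FROM employees c JOIN departments p ON c.department_id = p.id GROUP BY p.id, p.name

Execution result:
name | min_hire_year
Legal | 2016
Marketing | 2016
Engineering | 2015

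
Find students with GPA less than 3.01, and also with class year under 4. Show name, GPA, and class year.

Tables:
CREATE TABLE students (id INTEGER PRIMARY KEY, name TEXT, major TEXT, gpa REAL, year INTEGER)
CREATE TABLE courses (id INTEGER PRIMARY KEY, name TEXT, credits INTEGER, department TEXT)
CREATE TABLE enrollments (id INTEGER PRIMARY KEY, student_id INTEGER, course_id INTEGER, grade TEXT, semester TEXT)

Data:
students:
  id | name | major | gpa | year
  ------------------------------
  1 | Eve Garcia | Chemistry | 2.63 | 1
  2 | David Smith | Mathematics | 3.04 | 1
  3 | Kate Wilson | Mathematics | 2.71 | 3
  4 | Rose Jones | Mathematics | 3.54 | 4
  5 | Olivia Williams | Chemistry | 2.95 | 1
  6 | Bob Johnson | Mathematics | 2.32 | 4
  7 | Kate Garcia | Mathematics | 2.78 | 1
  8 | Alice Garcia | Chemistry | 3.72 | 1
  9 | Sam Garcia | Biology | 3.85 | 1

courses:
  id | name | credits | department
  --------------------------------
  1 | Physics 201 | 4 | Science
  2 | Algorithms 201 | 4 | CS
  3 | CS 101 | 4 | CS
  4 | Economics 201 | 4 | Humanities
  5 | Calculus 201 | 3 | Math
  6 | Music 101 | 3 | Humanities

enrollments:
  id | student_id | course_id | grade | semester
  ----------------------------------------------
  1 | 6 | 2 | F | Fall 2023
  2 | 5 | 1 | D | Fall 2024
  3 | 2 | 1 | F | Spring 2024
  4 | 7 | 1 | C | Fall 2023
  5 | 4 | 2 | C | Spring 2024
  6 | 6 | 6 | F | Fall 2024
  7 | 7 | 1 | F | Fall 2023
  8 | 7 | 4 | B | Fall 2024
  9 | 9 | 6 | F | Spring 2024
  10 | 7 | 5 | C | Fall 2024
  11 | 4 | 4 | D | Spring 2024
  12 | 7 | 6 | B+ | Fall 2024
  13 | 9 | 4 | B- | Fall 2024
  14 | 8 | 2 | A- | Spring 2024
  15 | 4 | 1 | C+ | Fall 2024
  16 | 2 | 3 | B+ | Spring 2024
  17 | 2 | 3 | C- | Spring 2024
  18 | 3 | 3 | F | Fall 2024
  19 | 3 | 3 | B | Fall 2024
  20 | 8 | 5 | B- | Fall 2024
SELECT name, gpa, year FROM students WHERE gpa < 3.01 AND year < 4

Execution result:
name | gpa | year
Eve Garcia | 2.63 | 1
Kate Wilson | 2.71 | 3
Olivia Williams | 2.95 | 1
Kate Garcia | 2.78 | 1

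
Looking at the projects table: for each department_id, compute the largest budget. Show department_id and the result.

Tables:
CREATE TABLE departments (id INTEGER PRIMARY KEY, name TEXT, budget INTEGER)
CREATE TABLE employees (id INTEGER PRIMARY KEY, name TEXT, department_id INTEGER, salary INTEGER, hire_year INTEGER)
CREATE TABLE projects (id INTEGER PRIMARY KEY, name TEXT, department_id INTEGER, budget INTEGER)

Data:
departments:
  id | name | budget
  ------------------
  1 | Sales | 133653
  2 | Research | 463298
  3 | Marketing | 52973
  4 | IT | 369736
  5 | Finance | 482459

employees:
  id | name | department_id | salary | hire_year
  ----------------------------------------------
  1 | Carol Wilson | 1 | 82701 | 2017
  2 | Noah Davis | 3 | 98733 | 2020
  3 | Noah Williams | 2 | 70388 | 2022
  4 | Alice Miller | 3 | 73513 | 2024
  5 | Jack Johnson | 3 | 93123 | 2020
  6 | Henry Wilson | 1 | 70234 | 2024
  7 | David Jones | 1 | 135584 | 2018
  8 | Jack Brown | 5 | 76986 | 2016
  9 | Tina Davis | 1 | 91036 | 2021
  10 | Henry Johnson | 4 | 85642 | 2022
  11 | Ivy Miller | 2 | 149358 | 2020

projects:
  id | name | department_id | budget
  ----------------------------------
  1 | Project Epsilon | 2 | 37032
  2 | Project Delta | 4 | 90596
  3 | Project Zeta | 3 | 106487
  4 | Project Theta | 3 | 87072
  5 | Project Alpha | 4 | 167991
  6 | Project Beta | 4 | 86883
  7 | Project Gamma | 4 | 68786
SELECT department_id, MAX(budget) AS max_budget FROM projects GROUP BY department_id

Execution result:
department_id | max_budget
2 | 37032
3 | 106487
4 | 167991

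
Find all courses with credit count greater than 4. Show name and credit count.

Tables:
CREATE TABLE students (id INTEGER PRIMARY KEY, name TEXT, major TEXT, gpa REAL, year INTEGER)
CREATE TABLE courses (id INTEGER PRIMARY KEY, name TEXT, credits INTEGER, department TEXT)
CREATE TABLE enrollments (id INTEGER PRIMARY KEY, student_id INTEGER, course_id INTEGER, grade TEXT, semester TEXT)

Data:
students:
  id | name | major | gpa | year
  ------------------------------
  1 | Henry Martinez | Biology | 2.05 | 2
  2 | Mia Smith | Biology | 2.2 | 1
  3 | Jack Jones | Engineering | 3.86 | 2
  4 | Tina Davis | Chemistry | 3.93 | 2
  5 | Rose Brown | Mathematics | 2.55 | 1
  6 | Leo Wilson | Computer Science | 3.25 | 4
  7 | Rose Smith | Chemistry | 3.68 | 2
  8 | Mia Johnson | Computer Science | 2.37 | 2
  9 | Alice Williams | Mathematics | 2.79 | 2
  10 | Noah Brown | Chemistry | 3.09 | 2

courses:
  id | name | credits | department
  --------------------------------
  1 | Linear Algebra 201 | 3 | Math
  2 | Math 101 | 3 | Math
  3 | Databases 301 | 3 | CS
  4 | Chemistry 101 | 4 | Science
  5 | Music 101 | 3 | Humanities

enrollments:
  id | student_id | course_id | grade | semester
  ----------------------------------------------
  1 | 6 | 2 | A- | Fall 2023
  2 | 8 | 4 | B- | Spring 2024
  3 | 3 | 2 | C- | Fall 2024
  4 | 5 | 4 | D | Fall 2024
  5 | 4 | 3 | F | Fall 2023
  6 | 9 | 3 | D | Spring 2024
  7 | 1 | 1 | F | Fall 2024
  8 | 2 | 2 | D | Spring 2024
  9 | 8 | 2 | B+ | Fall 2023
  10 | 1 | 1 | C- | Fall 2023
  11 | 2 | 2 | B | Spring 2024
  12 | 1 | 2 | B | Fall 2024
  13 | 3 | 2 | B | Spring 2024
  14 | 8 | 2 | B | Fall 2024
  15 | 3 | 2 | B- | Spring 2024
SELECT name, credits FROM courses WHERE credits > 4

Execution result:
(no rows)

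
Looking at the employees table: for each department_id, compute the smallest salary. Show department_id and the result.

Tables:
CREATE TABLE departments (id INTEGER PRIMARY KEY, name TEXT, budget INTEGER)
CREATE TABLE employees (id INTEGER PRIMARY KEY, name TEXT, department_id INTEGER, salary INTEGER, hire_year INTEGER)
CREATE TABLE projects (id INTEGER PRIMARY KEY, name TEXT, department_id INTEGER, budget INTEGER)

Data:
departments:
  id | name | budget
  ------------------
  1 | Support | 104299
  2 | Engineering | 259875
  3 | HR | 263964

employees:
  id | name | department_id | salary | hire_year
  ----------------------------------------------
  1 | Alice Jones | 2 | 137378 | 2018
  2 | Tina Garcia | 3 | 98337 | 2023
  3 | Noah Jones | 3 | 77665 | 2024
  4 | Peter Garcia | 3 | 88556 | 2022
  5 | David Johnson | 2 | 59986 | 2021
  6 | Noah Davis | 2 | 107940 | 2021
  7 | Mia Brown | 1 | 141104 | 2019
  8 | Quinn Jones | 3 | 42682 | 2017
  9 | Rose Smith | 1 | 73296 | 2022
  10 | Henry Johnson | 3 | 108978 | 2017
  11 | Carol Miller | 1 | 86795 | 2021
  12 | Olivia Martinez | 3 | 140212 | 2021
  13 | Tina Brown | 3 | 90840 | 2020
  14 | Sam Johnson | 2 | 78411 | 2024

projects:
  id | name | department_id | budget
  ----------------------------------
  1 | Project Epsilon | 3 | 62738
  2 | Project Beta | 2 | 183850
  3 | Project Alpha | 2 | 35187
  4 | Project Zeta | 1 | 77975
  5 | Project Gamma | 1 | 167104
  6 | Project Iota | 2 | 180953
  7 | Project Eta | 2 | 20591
SELECT department_id, MIN(salary) AS min_salary FROM employees GROUP BY department_id

Execution result:
department_id | min_salary
1 | 73296
2 | 59986
3 | 42682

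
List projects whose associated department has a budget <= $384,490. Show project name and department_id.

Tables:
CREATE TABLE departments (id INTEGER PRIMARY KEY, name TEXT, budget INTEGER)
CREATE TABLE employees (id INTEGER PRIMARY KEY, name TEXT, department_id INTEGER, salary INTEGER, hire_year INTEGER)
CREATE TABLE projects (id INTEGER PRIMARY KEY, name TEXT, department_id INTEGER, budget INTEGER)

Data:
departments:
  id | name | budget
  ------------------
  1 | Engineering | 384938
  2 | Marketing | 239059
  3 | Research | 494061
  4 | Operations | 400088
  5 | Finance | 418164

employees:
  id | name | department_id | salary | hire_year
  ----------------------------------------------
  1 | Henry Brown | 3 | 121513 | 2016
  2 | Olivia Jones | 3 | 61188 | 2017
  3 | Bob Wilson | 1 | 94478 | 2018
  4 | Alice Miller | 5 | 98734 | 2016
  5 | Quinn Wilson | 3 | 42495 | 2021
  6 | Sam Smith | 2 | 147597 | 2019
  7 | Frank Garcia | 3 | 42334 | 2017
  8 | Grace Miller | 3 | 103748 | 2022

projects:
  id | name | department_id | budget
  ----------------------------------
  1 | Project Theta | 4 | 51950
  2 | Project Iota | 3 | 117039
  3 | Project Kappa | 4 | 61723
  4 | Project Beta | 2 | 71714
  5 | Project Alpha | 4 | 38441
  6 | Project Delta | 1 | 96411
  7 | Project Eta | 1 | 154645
SELECT name, department_id FROM projects WHERE department_id IN (SELECT id FROM departments WHERE budget <= 384490)

Execution result:
name | department_id
Project Beta | 2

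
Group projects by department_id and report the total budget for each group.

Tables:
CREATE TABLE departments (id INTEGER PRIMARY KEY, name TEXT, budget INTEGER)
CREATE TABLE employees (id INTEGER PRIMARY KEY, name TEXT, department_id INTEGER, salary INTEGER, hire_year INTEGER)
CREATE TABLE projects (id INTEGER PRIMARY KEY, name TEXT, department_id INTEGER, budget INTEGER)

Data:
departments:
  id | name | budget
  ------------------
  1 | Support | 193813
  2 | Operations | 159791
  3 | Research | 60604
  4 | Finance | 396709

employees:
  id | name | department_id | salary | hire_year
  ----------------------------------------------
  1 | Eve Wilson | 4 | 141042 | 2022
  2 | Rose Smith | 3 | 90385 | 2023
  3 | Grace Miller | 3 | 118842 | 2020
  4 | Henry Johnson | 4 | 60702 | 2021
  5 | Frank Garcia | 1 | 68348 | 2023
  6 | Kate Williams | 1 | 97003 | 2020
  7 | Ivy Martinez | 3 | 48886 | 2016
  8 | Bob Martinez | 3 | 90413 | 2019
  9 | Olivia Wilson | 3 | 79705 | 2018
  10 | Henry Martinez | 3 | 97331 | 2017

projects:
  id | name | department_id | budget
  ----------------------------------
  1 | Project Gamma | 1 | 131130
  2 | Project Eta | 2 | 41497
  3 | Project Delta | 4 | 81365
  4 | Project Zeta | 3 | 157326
SELECT department_id, SUM(budget) AS sum_budget FROM projects GROUP BY department_id

Execution result:
department_id | sum_budget
1 | 131130
2 | 41497
3 | 157326
4 | 81365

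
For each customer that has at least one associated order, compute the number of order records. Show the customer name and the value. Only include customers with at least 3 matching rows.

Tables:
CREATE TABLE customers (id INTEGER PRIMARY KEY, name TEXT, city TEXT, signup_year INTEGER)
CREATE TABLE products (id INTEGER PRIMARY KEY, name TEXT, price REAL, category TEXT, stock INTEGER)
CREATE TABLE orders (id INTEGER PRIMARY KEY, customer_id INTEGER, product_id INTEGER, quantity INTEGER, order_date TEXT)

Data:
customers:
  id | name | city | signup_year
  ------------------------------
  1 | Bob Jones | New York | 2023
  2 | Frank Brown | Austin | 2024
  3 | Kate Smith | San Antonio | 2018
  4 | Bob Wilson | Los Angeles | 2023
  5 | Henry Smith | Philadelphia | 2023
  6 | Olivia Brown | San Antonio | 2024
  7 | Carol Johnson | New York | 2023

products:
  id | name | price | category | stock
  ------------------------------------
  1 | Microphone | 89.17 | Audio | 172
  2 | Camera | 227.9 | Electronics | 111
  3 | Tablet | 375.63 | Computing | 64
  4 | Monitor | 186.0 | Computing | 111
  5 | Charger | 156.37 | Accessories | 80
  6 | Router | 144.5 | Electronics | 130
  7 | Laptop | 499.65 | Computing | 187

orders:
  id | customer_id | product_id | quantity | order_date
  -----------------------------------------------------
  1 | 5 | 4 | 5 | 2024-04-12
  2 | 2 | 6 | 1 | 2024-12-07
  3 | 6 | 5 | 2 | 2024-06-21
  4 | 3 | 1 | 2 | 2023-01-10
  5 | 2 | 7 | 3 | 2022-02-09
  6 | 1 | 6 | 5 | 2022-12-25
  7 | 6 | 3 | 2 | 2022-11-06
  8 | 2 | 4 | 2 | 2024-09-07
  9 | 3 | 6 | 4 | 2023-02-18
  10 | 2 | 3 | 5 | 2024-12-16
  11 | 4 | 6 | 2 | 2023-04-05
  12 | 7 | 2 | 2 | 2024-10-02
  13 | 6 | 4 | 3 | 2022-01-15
SELECT p.name, COUNT(*) AS n FROM orders c JOIN customers p ON c.customer_id = p.id GROUP BY p.id, p.name HAVING COUNT(*) >= 3

Execution result:
name | n
Frank Brown | 4
Olivia Brown | 3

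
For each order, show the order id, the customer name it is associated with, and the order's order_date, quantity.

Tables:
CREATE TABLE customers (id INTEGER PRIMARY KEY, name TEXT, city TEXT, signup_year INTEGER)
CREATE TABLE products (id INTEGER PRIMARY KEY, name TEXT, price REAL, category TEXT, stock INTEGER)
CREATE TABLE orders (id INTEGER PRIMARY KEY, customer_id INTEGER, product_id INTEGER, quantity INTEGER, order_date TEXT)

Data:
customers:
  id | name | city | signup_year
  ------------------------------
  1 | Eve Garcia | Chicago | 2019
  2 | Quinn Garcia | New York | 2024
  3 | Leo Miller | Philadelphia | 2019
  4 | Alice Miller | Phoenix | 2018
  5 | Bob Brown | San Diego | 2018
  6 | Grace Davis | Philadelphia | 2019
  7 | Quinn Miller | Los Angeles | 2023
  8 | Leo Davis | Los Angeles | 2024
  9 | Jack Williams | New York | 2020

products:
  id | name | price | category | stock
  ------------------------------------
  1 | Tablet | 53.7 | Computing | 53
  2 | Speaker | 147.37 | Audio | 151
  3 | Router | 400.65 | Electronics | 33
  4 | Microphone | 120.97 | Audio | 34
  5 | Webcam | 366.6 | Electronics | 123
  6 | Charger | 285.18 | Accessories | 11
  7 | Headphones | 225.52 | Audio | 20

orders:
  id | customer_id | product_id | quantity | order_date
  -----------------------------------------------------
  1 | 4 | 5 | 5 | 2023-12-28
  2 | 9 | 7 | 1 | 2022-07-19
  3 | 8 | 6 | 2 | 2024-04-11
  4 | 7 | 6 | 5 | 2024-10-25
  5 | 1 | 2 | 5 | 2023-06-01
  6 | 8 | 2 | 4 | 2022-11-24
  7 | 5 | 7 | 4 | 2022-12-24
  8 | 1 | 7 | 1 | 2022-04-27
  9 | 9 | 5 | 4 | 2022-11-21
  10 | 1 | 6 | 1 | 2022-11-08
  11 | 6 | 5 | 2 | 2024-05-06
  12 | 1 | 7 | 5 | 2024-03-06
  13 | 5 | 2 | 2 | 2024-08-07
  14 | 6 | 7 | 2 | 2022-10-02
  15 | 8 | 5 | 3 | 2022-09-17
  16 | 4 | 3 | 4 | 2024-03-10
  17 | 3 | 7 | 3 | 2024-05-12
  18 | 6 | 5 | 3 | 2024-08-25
SELECT c.id, p.name AS customer, c.order_date, c.quantity FROM orders c JOIN customers p ON c.customer_id = p.id

Execution result:
id | customer | order_date | quantity
1 | Alice Miller | 2023-12-28 | 5
2 | Jack Williams | 2022-07-19 | 1
3 | Leo Davis | 2024-04-11 | 2
4 | Quinn Miller | 2024-10-25 | 5
5 | Eve Garcia | 2023-06-01 | 5
6 | Leo Davis | 2022-11-24 | 4
7 | Bob Brown | 2022-12-24 | 4
8 | Eve Garcia | 2022-04-27 | 1
9 | Jack Williams | 2022-11-21 | 4
10 | Eve Garcia | 2022-11-08 | 1
11 | Grace Davis | 2024-05-06 | 2
12 | Eve Garcia | 2024-03-06 | 5
13 | Bob Brown | 2024-08-07 | 2
14 | Grace Davis | 2022-10-02 | 2
15 | Leo Davis | 2022-09-17 | 3
16 | Alice Miller | 2024-03-10 | 4
17 | Leo Miller | 2024-05-12 | 3
18 | Grace Davis | 2024-08-25 | 3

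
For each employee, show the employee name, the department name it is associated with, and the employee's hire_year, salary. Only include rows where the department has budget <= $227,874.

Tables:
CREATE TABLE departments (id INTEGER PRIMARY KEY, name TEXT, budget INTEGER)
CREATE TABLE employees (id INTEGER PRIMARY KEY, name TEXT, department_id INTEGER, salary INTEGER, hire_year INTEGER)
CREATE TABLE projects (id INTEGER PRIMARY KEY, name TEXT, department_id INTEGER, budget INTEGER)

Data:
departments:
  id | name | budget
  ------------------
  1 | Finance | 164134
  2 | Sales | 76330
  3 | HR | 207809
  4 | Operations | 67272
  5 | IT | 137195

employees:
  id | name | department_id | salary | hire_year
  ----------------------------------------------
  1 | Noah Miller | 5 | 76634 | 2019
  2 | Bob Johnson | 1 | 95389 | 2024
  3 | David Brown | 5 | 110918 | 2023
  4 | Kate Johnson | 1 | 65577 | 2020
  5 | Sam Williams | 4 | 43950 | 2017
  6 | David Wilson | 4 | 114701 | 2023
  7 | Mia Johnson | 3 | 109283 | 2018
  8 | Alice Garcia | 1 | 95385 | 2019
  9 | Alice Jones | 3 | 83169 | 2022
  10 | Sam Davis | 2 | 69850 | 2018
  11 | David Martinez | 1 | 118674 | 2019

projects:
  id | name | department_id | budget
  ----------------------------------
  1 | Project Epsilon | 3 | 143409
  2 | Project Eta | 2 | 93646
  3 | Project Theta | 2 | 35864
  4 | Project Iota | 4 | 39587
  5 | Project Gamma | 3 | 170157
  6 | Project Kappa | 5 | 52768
SELECT c.name, p.name AS department, c.hire_year, c.salary FROM employees c JOIN departments p ON c.department_id = p.id WHERE p.budget <= 227874

Execution result:
name | department | hire_year | salary
Noah Miller | IT | 2019 | 76634
Bob Johnson | Finance | 2024 | 95389
David Brown | IT | 2023 | 110918
Kate Johnson | Finance | 2020 | 65577
Sam Williams | Operations | 2017 | 43950
David Wilson | Operations | 2023 | 114701
Mia Johnson | HR | 2018 | 109283
Alice Garcia | Finance | 2019 | 95385
Alice Jones | HR | 2022 | 83169
Sam Davis | Sales | 2018 | 69850
David Martinez | Finance | 2019 | 118674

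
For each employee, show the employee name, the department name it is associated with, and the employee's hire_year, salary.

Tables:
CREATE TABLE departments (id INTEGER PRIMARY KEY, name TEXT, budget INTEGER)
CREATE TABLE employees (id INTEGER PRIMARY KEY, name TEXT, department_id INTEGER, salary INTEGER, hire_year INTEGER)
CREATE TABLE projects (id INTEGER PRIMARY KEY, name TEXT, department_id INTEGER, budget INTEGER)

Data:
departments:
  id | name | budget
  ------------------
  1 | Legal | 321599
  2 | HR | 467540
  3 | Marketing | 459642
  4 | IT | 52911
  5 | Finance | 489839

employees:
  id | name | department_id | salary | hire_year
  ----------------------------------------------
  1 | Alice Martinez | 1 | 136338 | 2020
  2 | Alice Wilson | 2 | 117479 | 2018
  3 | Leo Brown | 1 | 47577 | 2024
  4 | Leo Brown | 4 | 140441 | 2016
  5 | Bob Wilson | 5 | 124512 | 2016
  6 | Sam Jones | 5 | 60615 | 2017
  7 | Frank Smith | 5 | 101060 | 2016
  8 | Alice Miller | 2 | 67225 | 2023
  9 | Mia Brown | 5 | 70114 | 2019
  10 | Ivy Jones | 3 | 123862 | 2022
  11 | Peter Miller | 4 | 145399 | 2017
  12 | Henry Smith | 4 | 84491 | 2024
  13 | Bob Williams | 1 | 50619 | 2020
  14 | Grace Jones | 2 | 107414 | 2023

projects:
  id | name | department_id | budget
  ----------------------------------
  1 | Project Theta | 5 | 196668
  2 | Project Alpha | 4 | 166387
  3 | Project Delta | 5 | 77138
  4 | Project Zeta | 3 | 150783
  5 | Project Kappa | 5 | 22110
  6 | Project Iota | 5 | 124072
SELECT c.name, p.name AS department, c.hire_year, c.salary FROM employees c JOIN departments p ON c.department_id = p.id

Execution result:
name | department | hire_year | salary
Alice Martinez | Legal | 2020 | 136338
Alice Wilson | HR | 2018 | 117479
Leo Brown | Legal | 2024 | 47577
Leo Brown | IT | 2016 | 140441
Bob Wilson | Finance | 2016 | 124512
Sam Jones | Finance | 2017 | 60615
Frank Smith | Finance | 2016 | 101060
Alice Miller | HR | 2023 | 67225
Mia Brown | Finance | 2019 | 70114
Ivy Jones | Marketing | 2022 | 123862
Peter Miller | IT | 2017 | 145399
Henry Smith | IT | 2024 | 84491
Bob Williams | Legal | 2020 | 50619
Grace Jones | HR | 2023 | 107414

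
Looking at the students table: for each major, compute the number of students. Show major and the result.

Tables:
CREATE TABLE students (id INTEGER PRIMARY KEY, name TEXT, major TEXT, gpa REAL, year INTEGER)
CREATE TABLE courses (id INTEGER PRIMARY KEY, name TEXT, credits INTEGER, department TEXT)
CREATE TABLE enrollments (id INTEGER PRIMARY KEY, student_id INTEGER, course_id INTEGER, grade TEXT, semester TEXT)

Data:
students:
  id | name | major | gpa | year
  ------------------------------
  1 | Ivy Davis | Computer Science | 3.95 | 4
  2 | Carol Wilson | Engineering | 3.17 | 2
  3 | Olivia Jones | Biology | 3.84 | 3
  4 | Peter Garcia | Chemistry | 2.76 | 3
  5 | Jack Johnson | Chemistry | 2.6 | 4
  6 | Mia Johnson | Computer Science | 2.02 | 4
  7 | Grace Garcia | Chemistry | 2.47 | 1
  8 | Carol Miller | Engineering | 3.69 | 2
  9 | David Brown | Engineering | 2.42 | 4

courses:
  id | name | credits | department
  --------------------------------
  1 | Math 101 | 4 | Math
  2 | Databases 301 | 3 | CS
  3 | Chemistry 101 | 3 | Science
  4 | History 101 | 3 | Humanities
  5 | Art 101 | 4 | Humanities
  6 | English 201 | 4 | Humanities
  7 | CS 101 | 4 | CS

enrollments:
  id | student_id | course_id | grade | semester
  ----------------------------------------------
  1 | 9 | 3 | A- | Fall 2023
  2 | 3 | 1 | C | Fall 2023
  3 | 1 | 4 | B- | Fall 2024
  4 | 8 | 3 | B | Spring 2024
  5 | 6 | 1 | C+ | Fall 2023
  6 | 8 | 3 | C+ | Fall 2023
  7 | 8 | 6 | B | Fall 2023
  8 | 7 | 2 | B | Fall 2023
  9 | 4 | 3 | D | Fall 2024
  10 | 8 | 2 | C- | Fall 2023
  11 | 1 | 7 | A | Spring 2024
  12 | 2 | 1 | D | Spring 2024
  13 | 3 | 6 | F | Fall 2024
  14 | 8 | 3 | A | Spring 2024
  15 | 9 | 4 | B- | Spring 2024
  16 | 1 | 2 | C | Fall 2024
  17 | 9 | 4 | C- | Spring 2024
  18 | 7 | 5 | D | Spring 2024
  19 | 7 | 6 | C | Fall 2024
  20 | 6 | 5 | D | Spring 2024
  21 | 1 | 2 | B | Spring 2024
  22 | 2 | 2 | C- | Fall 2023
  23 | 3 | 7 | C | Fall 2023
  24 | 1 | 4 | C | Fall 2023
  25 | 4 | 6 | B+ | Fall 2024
SELECT major, COUNT(*) AS n FROM students GROUP BY major

Execution result:
major | n
Biology | 1
Chemistry | 3
Computer Science | 2
Engineering | 3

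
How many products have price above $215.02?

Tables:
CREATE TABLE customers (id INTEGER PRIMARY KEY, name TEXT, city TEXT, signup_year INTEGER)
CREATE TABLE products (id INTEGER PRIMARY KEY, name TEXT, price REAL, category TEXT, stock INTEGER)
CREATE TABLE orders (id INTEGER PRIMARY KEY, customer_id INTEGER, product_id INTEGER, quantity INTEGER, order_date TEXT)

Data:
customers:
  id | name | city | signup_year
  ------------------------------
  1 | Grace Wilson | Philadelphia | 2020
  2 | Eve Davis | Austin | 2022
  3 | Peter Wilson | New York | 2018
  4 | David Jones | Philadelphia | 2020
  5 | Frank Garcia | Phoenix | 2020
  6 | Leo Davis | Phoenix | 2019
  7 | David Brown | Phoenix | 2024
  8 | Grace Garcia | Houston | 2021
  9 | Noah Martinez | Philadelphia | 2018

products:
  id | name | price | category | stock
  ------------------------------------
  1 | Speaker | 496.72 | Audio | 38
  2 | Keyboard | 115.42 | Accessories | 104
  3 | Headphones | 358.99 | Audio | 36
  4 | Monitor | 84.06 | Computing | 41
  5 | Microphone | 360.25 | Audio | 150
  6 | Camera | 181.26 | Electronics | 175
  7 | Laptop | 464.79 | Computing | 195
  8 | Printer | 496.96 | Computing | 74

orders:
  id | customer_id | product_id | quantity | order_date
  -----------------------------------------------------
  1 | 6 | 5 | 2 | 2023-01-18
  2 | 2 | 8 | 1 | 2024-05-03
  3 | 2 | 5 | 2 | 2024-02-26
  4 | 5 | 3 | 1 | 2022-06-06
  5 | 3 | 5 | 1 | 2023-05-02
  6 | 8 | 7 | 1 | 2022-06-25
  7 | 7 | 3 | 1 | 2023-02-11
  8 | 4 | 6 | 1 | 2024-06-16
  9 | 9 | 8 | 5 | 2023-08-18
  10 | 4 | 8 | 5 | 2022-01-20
SELECT COUNT(*) FROM products WHERE price > 215.02

Execution result:
5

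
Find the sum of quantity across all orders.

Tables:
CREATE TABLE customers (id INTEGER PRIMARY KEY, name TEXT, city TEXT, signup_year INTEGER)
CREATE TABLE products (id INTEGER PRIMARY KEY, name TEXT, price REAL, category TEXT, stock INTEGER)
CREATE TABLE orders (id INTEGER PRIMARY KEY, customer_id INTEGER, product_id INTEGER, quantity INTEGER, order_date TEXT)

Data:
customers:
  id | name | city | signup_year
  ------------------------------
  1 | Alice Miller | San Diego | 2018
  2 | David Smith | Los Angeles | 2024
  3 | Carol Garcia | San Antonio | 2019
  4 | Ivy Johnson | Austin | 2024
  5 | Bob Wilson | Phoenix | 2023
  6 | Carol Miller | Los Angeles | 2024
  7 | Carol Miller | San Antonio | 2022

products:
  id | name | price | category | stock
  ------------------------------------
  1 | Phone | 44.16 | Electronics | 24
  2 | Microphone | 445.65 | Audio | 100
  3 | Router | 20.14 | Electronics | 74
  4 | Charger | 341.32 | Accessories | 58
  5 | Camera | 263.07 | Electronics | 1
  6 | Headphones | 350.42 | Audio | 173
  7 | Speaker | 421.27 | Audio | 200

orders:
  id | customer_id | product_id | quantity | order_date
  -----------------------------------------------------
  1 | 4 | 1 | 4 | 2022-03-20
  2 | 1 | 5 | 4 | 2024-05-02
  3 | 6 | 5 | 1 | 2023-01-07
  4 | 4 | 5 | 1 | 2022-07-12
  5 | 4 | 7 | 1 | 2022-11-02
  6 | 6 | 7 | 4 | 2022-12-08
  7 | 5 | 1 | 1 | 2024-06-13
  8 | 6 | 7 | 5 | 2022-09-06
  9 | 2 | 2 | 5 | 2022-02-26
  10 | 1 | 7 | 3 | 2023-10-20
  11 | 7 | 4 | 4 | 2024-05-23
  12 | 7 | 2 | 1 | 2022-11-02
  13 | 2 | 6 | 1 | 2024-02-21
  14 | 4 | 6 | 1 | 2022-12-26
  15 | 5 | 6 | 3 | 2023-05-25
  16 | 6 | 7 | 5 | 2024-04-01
SELECT SUM(quantity) FROM orders

Execution result:
44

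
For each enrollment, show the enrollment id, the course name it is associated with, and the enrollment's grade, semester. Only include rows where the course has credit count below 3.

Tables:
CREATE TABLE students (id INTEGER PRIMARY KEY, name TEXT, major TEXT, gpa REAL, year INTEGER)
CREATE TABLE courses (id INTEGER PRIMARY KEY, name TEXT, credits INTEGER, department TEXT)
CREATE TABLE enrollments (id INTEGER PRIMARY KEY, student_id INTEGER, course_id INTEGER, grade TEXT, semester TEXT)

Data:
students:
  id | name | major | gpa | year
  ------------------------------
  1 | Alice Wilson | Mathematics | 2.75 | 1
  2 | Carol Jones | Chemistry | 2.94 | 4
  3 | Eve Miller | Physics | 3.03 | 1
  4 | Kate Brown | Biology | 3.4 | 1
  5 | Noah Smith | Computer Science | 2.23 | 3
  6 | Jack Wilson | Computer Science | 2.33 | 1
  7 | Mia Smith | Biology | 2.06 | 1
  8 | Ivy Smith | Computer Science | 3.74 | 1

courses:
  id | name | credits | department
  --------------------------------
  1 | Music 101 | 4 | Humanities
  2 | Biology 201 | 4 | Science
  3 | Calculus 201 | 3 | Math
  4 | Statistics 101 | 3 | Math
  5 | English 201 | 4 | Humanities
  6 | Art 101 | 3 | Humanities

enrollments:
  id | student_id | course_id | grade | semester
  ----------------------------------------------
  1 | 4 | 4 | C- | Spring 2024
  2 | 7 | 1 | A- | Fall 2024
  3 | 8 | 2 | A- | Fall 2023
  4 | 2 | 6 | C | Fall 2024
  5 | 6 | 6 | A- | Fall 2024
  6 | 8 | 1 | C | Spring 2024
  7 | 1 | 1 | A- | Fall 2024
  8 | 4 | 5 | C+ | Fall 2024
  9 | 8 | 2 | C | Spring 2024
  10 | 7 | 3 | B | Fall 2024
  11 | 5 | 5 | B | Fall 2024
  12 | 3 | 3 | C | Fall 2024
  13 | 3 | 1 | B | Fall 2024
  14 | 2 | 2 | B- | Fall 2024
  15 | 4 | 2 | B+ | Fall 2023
SELECT c.id, p.name AS course, c.grade, c.semester FROM enrollments c JOIN courses p ON c.course_id = p.id WHERE p.credits < 3

Execution result:
(no rows)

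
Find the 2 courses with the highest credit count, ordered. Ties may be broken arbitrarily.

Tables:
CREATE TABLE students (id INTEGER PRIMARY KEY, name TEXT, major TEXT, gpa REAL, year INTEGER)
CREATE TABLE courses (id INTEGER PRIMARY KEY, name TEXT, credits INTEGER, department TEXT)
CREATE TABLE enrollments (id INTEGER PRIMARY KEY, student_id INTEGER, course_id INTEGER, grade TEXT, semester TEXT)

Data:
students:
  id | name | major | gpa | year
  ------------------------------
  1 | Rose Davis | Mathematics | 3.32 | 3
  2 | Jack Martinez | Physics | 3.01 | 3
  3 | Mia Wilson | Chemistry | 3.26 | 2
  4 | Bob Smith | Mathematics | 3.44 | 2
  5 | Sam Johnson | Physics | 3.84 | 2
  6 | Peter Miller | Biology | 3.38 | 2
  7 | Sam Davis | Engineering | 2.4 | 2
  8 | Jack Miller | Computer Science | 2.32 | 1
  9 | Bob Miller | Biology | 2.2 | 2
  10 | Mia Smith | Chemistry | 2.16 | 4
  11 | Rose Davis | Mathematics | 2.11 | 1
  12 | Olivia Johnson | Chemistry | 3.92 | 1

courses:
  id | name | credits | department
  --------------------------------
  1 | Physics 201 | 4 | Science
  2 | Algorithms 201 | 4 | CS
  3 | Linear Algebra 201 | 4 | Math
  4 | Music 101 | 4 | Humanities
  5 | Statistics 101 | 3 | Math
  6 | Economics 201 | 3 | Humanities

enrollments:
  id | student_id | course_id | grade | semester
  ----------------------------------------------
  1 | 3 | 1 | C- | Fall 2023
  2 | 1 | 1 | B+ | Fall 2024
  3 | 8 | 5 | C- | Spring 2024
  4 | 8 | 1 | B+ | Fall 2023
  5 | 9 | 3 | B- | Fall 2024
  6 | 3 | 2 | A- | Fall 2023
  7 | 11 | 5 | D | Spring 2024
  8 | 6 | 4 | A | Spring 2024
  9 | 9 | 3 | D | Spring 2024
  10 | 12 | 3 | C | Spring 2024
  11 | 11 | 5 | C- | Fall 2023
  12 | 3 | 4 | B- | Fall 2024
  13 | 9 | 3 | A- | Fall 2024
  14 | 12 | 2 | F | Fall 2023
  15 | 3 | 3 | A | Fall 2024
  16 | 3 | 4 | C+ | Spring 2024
SELECT name, credits FROM courses ORDER BY credits DESC LIMIT 2

Execution result:
name | credits
Physics 201 | 4
Algorithms 201 | 4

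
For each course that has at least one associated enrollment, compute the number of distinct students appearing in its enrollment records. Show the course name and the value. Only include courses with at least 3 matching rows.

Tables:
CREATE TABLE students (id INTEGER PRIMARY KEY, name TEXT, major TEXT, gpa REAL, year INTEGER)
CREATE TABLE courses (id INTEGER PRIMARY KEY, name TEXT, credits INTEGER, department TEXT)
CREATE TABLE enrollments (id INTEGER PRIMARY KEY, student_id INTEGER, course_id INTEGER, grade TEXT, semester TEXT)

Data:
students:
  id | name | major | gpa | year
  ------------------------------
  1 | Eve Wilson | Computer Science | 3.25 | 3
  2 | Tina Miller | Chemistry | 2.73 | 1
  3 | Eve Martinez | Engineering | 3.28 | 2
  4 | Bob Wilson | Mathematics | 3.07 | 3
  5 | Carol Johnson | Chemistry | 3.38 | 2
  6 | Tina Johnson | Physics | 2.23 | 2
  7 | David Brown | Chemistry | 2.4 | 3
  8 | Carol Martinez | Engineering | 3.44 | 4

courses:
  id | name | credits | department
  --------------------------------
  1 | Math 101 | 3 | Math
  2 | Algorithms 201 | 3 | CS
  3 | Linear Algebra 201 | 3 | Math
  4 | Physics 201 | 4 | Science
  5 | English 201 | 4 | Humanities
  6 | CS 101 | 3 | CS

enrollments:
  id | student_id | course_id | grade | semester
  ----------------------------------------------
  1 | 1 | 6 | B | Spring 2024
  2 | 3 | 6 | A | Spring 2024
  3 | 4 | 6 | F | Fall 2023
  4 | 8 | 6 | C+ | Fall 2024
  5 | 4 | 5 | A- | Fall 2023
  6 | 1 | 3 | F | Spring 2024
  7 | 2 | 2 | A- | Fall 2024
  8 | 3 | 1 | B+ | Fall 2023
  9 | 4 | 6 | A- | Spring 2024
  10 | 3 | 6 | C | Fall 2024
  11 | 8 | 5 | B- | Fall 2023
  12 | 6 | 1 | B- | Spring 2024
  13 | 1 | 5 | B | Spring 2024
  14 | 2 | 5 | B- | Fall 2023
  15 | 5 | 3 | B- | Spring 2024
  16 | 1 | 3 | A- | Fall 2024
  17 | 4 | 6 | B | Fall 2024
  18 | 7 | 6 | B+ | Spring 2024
SELECT p.name, COUNT(DISTINCT c.student_id) AS distinct_student_count FROM enrollments c JOIN courses p ON c.course_id = p.id GROUP BY p.id, p.name HAVING COUNT(*) >= 3

Execution result:
name | distinct_student_count
Linear Algebra 201 | 2
English 201 | 4
CS 101 | 5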